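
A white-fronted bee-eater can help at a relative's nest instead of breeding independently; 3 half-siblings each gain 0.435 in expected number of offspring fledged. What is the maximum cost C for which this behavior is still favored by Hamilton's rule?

0.32625

r to a half-sibling = 0.25 (half-sibs share one parent — one path of length 2: r = (1/2)^2 = 1/4).
Hamilton's rule: n·r·B > C, so the trait is favored while C < n·r·B = 3·0.25·0.435 = 0.32625.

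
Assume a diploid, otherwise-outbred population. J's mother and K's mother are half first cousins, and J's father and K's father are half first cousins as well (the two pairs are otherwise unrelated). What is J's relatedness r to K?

With two independent routes of shared ancestry, r is the sum of the two contributions.
J and K are related in two ways: half second cousins through their mothers (r = 1/64) and half second cousins through their fathers (r = 1/64).
r = 1/64 + 1/64 = 0.03125.

0.03125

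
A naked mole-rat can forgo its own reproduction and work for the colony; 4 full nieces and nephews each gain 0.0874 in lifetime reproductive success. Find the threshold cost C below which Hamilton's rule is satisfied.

r to a full niece or nephew = 1/4 (full aunt/uncle↔niece/nephew: two paths of length 3 through the shared grandparent pair: r = 2·(1/2)^3 = 1/4).
Hamilton's rule: n·r·B > C, so the trait is favored while C < n·r·B = 4·0.25·0.0874 = 0.0874.

0.0874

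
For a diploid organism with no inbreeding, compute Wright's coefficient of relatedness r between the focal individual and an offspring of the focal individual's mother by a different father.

0.25

Each parent–offspring link contributes a factor of 1/2, and independent paths through distinct common ancestors add.
Half-sibs share one parent — one path of length 2: r = (1/2)^2 = 1/4.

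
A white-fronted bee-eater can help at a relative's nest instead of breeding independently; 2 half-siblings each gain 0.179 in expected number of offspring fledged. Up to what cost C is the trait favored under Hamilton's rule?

0.0895

r to a half-sibling = 0.25 (half-sibs share one parent — one path of length 2: r = (1/2)^2 = 1/4).
Hamilton's rule: n·r·B > C, so the trait is favored while C < n·r·B = 2·0.25·0.179 = 0.0895.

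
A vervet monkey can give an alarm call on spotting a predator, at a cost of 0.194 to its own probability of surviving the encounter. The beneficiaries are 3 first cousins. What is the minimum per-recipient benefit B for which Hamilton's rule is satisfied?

r to a first cousin = 0.125 (first cousins share one grandparent pair — two paths of length 4: r = 2·(1/2)^4 = 1/8).
Hamilton's rule with n recipients of equal r: n·r·B > C, so B > C/(n·r) = 0.194/(3·0.125) = 0.5173.

0.5173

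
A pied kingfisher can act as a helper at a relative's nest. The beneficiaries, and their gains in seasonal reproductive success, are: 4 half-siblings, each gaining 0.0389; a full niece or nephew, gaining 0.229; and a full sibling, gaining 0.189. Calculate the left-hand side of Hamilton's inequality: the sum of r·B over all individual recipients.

0.19065

r to a half-sibling = 0.25 (half-sibs share one parent — one path of length 2: r = (1/2)^2 = 1/4).
r to a full niece or nephew = 1/4 (full aunt/uncle↔niece/nephew: two paths of length 3 through the shared grandparent pair: r = 2·(1/2)^3 = 1/4).
r to a full sibling = 1/2 (full sibs share both parents — two paths of length 2: r = 2·(1/2)^2 = 1/2).
Summing one r·B term per recipient: 4·0.25·0.0389 + 1·0.25·0.229 + 1·0.5·0.189 = 0.19065.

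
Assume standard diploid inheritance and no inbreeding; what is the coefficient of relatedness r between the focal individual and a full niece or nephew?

Full aunt/uncle↔niece/nephew: two paths of length 3 through the shared grandparent pair: r = 2·(1/2)^3 = 1/4.

0.25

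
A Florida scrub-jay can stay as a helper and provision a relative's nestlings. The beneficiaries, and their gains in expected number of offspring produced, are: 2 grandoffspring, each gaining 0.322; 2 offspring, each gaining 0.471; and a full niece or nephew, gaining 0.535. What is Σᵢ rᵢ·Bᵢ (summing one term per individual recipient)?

0.76575

r to a grandoffspring = 0.25 (two parent–offspring links: r = (1/2)^2 = 1/4).
r to an offspring = 0.5 (one parent–offspring link: r = (1/2)^1 = 1/2).
r to a full niece or nephew = 0.25 (full aunt/uncle↔niece/nephew: two paths of length 3 through the shared grandparent pair: r = 2·(1/2)^3 = 1/4).
Summing one r·B term per recipient: 2·0.25·0.322 + 2·0.5·0.471 + 1·0.25·0.535 = 0.76575.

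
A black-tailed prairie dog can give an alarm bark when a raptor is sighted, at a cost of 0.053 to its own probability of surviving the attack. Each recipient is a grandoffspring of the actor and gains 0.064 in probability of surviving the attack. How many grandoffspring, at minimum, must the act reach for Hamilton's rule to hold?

r to a grandoffspring = 0.25 (two parent–offspring links: r = (1/2)^2 = 1/4).
Hamilton's rule: n·r·B > C  ⇒  n > C/(r·B) = 0.053/(0.25·0.064) = 3.312.
The smallest integer exceeding 3.312 is 4.

4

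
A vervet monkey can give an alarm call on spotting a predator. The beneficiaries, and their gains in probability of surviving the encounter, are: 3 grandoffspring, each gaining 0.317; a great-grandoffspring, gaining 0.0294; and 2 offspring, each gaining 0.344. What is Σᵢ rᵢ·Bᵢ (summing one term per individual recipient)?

0.585425

r to a grandoffspring = 1/4 (two parent–offspring links: r = (1/2)^2 = 1/4).
r to a great-grandoffspring = 0.125 (three parent–offspring links: r = (1/2)^3 = 1/8).
r to an offspring = 0.5 (one parent–offspring link: r = (1/2)^1 = 1/2).
Summing one r·B term per recipient: 3·0.25·0.317 + 1·0.125·0.0294 + 2·0.5·0.344 = 0.585425.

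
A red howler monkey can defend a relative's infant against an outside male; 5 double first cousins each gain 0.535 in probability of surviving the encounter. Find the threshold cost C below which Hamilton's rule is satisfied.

r to a double first cousin = 0.25 (double first cousins share both grandparent pairs — four paths of length 4: r = 4·(1/2)^4 = 1/4).
Hamilton's rule: n·r·B > C, so the trait is favored while C < n·r·B = 5·0.25·0.535 = 0.66875.

0.66875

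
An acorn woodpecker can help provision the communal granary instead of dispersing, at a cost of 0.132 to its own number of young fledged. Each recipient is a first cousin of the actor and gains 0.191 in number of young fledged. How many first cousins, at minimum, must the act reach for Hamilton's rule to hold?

6

r to a first cousin = 1/8 (first cousins share one grandparent pair — two paths of length 4: r = 2·(1/2)^4 = 1/8).
Hamilton's rule: n·r·B > C  ⇒  n > C/(r·B) = 0.132/(0.125·0.191) = 5.529.
The smallest integer exceeding 5.529 is 6.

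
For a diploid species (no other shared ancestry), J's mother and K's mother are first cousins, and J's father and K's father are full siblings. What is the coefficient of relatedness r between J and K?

0.15625

Wright's path rule: contributions from independent ancestry routes add.
J and K are related in two ways: second cousins through their mothers (r = 1/32) and first cousins through their fathers (r = 1/8).
r = 1/32 + 1/8 = 5/32 = 0.15625.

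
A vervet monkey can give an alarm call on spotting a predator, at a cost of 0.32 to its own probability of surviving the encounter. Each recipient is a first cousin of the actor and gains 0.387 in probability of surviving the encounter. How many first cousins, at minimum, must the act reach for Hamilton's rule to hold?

7

r to a first cousin = 0.125 (first cousins share one grandparent pair — two paths of length 4: r = 2·(1/2)^4 = 1/8).
Hamilton's rule: n·r·B > C  ⇒  n > C/(r·B) = 0.32/(0.125·0.387) = 6.615.
The smallest integer exceeding 6.615 is 7.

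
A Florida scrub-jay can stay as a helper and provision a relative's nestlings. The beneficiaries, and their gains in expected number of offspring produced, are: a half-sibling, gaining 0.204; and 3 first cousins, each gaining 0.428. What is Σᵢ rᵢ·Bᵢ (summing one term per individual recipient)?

r to a half-sibling = 0.25 (half-sibs share one parent — one path of length 2: r = (1/2)^2 = 1/4).
r to a first cousin = 1/8 (first cousins share one grandparent pair — two paths of length 4: r = 2·(1/2)^4 = 1/8).
Summing one r·B term per recipient: 1·0.25·0.204 + 3·0.125·0.428 = 0.2115.

0.2115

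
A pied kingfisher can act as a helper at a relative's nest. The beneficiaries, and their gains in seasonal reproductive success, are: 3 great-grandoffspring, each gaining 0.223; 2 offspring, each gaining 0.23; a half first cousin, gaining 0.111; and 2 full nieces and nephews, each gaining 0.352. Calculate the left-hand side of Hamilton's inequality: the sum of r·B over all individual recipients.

0.4965625

r to a great-grandoffspring = 0.125 (three parent–offspring links: r = (1/2)^3 = 1/8).
r to an offspring = 1/2 (one parent–offspring link: r = (1/2)^1 = 1/2).
r to a half first cousin = 0.0625 (half first cousins share one grandparent — one path of length 4: r = (1/2)^4 = 1/16).
r to a full niece or nephew = 0.25 (full aunt/uncle↔niece/nephew: two paths of length 3 through the shared grandparent pair: r = 2·(1/2)^3 = 1/4).
Summing one r·B term per recipient: 3·0.125·0.223 + 2·0.5·0.23 + 1·0.0625·0.111 + 2·0.25·0.352 = 0.4965625.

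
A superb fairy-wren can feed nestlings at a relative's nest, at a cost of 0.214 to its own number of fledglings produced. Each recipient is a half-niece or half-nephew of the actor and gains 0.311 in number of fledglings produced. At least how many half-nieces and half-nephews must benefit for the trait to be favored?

r to a half-niece or half-nephew = 1/8 (half-aunt/uncle↔niece/nephew: one path of length 3: r = (1/2)^3 = 1/8).
Hamilton's rule: n·r·B > C  ⇒  n > C/(r·B) = 0.214/(0.125·0.311) = 5.505.
The smallest integer exceeding 5.505 is 6.

6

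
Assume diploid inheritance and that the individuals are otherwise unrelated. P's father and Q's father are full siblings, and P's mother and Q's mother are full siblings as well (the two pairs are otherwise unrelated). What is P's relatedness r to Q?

0.25

With two independent routes of shared ancestry, r is the sum of the two contributions.
P and Q are related in two ways: first cousins through their fathers (r = 1/8) and first cousins through their mothers (r = 1/8) — i.e. double first cousins.
r = 1/8 + 1/8 = 0.25.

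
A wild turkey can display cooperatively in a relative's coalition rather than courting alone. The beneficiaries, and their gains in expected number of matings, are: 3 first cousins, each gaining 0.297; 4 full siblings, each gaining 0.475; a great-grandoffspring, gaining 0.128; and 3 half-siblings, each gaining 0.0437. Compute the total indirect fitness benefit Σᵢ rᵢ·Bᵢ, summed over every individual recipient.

1.11015

r to a first cousin = 1/8 (first cousins share one grandparent pair — two paths of length 4: r = 2·(1/2)^4 = 1/8).
r to a full sibling = 1/2 (full sibs share both parents — two paths of length 2: r = 2·(1/2)^2 = 1/2).
r to a great-grandoffspring = 0.125 (three parent–offspring links: r = (1/2)^3 = 1/8).
r to a half-sibling = 0.25 (half-sibs share one parent — one path of length 2: r = (1/2)^2 = 1/4).
Summing one r·B term per recipient: 3·0.125·0.297 + 4·0.5·0.475 + 1·0.125·0.128 + 3·0.25·0.0437 = 1.11015.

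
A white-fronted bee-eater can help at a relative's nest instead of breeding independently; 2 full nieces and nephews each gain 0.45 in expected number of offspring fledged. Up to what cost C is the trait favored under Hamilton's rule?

0.225

r to a full niece or nephew = 0.25 (full aunt/uncle↔niece/nephew: two paths of length 3 through the shared grandparent pair: r = 2·(1/2)^3 = 1/4).
Hamilton's rule: n·r·B > C, so the trait is favored while C < n·r·B = 2·0.25·0.45 = 0.225.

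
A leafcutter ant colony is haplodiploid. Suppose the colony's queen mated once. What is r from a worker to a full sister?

0.75

Haplodiploid full sisters inherit their father's entire haploid genome identically (contributing 1/2) and on average half of their mother's contribution (1/2 · 1/2 = 1/4); r = 1/2 + 1/4 = 3/4.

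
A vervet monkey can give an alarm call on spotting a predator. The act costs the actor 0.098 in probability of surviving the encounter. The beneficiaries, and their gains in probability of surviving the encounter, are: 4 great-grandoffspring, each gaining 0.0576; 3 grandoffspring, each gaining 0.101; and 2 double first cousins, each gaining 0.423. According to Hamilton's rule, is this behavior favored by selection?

Yes

Hamilton's rule: the trait is favored when the sum of r·B over every recipient exceeds the actor's cost C.
r to a great-grandoffspring = 1/8 (three parent–offspring links: r = (1/2)^3 = 1/8).
r to a grandoffspring = 0.25 (two parent–offspring links: r = (1/2)^2 = 1/4).
r to a double first cousin = 0.25 (double first cousins share both grandparent pairs — four paths of length 4: r = 4·(1/2)^4 = 1/4).
Summing one r·B term per recipient: 4·0.125·0.0576 + 3·0.25·0.101 + 2·0.25·0.423 = 0.31605.
0.31605 > 0.098: the indirect benefit exceeds the cost.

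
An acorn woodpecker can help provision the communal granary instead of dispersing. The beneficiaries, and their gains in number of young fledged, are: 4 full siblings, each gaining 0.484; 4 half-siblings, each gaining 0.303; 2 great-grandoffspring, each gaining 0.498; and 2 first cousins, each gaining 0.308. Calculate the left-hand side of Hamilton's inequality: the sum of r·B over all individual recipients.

r to a full sibling = 1/2 (full sibs share both parents — two paths of length 2: r = 2·(1/2)^2 = 1/2).
r to a half-sibling = 0.25 (half-sibs share one parent — one path of length 2: r = (1/2)^2 = 1/4).
r to a great-grandoffspring = 0.125 (three parent–offspring links: r = (1/2)^3 = 1/8).
r to a first cousin = 1/8 (first cousins share one grandparent pair — two paths of length 4: r = 2·(1/2)^4 = 1/8).
Summing one r·B term per recipient: 4·0.5·0.484 + 4·0.25·0.303 + 2·0.125·0.498 + 2·0.125·0.308 = 1.4725.

1.4725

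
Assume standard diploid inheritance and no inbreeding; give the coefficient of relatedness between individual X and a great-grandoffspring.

Three parent–offspring links: r = (1/2)^3 = 1/8.

0.125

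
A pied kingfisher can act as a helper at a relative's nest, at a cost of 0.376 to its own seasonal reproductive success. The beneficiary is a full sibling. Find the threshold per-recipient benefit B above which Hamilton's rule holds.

r to a full sibling = 0.5 (full sibs share both parents — two paths of length 2: r = 2·(1/2)^2 = 1/2).
Hamilton's rule with n recipients of equal r: n·r·B > C, so B > C/(n·r) = 0.376/(1·0.5) = 0.752.

0.752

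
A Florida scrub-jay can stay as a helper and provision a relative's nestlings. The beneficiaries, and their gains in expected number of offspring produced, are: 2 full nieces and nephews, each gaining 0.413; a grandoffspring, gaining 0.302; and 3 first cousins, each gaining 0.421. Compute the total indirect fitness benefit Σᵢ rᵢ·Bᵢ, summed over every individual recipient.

r to a full niece or nephew = 1/4 (full aunt/uncle↔niece/nephew: two paths of length 3 through the shared grandparent pair: r = 2·(1/2)^3 = 1/4).
r to a grandoffspring = 0.25 (two parent–offspring links: r = (1/2)^2 = 1/4).
r to a first cousin = 0.125 (first cousins share one grandparent pair — two paths of length 4: r = 2·(1/2)^4 = 1/8).
Summing one r·B term per recipient: 2·0.25·0.413 + 1·0.25·0.302 + 3·0.125·0.421 = 0.439875.

0.439875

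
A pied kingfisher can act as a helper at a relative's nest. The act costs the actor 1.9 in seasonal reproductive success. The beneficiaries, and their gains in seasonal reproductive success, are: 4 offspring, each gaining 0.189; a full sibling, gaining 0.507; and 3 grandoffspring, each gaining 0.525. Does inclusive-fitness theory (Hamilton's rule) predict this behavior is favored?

Hamilton's rule: the trait is favored when the sum of r·B over every recipient exceeds the actor's cost C.
r to an offspring = 1/2 (one parent–offspring link: r = (1/2)^1 = 1/2).
r to a full sibling = 1/2 (full sibs share both parents — two paths of length 2: r = 2·(1/2)^2 = 1/2).
r to a grandoffspring = 1/4 (two parent–offspring links: r = (1/2)^2 = 1/4).
Summing one r·B term per recipient: 4·0.5·0.189 + 1·0.5·0.507 + 3·0.25·0.525 = 1.02525.
1.02525 < 1.9: the indirect benefit is less than the cost.

No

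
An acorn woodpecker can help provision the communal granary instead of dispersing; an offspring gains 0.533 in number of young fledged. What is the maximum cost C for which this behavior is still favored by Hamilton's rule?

r to an offspring = 0.5 (one parent–offspring link: r = (1/2)^1 = 1/2).
Hamilton's rule: n·r·B > C, so the trait is favored while C < n·r·B = 1·0.5·0.533 = 0.2665.

0.2665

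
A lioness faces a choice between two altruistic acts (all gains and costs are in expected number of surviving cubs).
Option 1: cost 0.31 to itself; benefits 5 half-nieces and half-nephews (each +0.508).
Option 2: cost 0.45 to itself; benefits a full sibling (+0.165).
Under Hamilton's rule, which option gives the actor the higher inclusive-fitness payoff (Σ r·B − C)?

Option 1: r to a half-niece or half-nephew = 0.125.
Option 1: Σ r·B − C = (5·0.125·0.508) − 0.31 = 0.0075.
Option 2: r to a full sibling = 0.5.
Option 2: Σ r·B − C = (1·0.5·0.165) − 0.45 = -0.3675.
Option 1 has the higher net inclusive-fitness payoff.

Option 1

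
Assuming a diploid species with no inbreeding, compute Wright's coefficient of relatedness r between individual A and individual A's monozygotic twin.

Each parent–offspring link contributes a factor of 1/2, and independent paths through distinct common ancestors add.
Monozygotic twins share every allele identical by descent: r = 1.

1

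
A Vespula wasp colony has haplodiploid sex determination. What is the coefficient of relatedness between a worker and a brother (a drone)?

0.25

Her haploid brother carries none of their father's genes and a random half of their mother's genome; that half matches the maternal half of her own genome with probability 1/2: r = 1/2 · 1/2 = 1/4.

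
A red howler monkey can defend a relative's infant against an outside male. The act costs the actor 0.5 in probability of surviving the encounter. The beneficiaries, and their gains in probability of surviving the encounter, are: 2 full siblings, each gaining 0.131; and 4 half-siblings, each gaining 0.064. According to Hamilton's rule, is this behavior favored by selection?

No

Hamilton's rule: the trait is favored when the sum of r·B over every recipient exceeds the actor's cost C.
r to a full sibling = 0.5 (full sibs share both parents — two paths of length 2: r = 2·(1/2)^2 = 1/2).
r to a half-sibling = 0.25 (half-sibs share one parent — one path of length 2: r = (1/2)^2 = 1/4).
Summing one r·B term per recipient: 2·0.5·0.131 + 4·0.25·0.064 = 0.195.
0.195 < 0.5: the indirect benefit is less than the cost.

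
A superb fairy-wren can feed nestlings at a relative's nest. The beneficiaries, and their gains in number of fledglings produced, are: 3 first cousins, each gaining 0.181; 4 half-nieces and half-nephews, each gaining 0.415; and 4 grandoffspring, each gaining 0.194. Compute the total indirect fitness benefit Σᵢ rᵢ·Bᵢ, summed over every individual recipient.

r to a first cousin = 1/8 (first cousins share one grandparent pair — two paths of length 4: r = 2·(1/2)^4 = 1/8).
r to a half-niece or half-nephew = 1/8 (half-aunt/uncle↔niece/nephew: one path of length 3: r = (1/2)^3 = 1/8).
r to a grandoffspring = 1/4 (two parent–offspring links: r = (1/2)^2 = 1/4).
Summing one r·B term per recipient: 3·0.125·0.181 + 4·0.125·0.415 + 4·0.25·0.194 = 0.469375.

0.469375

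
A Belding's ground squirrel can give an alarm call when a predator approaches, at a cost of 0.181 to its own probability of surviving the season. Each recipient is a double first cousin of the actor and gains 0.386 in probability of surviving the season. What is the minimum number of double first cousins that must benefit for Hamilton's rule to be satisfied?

2

r to a double first cousin = 1/4 (double first cousins share both grandparent pairs — four paths of length 4: r = 4·(1/2)^4 = 1/4).
Hamilton's rule: n·r·B > C  ⇒  n > C/(r·B) = 0.181/(0.25·0.386) = 1.876.
The smallest integer exceeding 1.876 is 2.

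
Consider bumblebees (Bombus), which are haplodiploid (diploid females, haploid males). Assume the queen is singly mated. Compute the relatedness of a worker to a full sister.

0.75

Haplodiploid full sisters inherit their father's entire haploid genome identically (contributing 1/2) and on average half of their mother's contribution (1/2 · 1/2 = 1/4); r = 1/2 + 1/4 = 3/4.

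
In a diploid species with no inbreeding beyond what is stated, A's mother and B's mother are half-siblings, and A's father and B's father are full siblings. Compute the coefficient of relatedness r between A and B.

Wright's path rule: contributions from independent ancestry routes add.
A and B are related in two ways: half first cousins through their mothers (r = 1/16) and first cousins through their fathers (r = 1/8).
r = 1/16 + 1/8 = 3/16 = 0.1875.

0.1875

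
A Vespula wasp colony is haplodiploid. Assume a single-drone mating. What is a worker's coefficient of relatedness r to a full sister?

0.75

Haplodiploid full sisters inherit their father's entire haploid genome identically (contributing 1/2) and on average half of their mother's contribution (1/2 · 1/2 = 1/4); r = 1/2 + 1/4 = 3/4.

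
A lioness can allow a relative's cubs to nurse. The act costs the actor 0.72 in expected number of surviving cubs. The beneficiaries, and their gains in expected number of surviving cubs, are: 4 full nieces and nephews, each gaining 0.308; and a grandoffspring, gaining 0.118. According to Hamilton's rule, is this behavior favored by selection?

Hamilton's rule: the trait is favored when the sum of r·B over every recipient exceeds the actor's cost C.
r to a full niece or nephew = 1/4 (full aunt/uncle↔niece/nephew: two paths of length 3 through the shared grandparent pair: r = 2·(1/2)^3 = 1/4).
r to a grandoffspring = 0.25 (two parent–offspring links: r = (1/2)^2 = 1/4).
Summing one r·B term per recipient: 4·0.25·0.308 + 1·0.25·0.118 = 0.3375.
0.3375 < 0.72: the indirect benefit is less than the cost.

No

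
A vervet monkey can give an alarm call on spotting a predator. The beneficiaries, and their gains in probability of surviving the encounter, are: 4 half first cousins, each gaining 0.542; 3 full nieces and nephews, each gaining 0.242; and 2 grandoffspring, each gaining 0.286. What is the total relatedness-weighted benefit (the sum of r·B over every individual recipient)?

r to a half first cousin = 1/16 (half first cousins share one grandparent — one path of length 4: r = (1/2)^4 = 1/16).
r to a full niece or nephew = 1/4 (full aunt/uncle↔niece/nephew: two paths of length 3 through the shared grandparent pair: r = 2·(1/2)^3 = 1/4).
r to a grandoffspring = 1/4 (two parent–offspring links: r = (1/2)^2 = 1/4).
Summing one r·B term per recipient: 4·0.0625·0.542 + 3·0.25·0.242 + 2·0.25·0.286 = 0.46.

0.46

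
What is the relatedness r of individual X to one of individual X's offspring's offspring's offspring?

Each parent–offspring link contributes a factor of 1/2, and independent paths through distinct common ancestors add.
Three parent–offspring links: r = (1/2)^3 = 1/8.

0.125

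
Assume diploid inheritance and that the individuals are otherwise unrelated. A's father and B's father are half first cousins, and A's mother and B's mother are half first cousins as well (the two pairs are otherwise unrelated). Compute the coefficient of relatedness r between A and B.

0.03125

Independent pedigree routes through distinct common ancestors add.
A and B are related in two ways: half second cousins through their fathers (r = 1/64) and half second cousins through their mothers (r = 1/64).
r = 1/64 + 1/64 = 0.03125.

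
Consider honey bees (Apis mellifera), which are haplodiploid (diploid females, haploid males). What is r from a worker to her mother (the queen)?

One meiotic link between diploid queen and diploid daughter: r = 1/2.

0.5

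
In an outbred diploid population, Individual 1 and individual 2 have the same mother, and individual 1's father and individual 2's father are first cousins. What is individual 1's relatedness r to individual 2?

0.28125

Independent pedigree routes through distinct common ancestors add.
Individual 1 and individual 2 are related in two ways: half-sibs through their shared mother (r = 1/4) and second cousins through their fathers (r = 1/32).
r = 1/4 + 1/32 = 9/32 = 0.28125.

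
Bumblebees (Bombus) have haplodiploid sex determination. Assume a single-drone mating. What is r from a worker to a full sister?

0.75

Haplodiploid full sisters inherit their father's entire haploid genome identically (contributing 1/2) and on average half of their mother's contribution (1/2 · 1/2 = 1/4); r = 1/2 + 1/4 = 3/4.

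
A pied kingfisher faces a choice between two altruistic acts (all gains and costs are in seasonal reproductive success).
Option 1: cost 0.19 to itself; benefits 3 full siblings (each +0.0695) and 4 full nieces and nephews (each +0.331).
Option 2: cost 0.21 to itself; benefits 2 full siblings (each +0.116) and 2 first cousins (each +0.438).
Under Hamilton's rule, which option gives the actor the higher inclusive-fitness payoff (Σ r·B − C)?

Option 1: r to a full sibling = 0.5.
Option 1: r to a full niece or nephew = 0.25.
Option 1: Σ r·B − C = (3·0.5·0.0695 + 4·0.25·0.331) − 0.19 = 0.24525.
Option 2: r to a full sibling = 0.5.
Option 2: r to a first cousin = 0.125.
Option 2: Σ r·B − C = (2·0.5·0.116 + 2·0.125·0.438) − 0.21 = 0.0155.
Option 1 has the higher net inclusive-fitness payoff.

Option 1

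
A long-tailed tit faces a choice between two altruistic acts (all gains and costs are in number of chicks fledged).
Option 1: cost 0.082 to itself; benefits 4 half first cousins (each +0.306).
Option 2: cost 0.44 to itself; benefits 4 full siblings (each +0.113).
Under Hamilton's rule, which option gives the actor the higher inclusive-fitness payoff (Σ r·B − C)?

Option 1

Option 1: r to a half first cousin = 0.0625.
Option 1: Σ r·B − C = (4·0.0625·0.306) − 0.082 = -0.0055.
Option 2: r to a full sibling = 0.5.
Option 2: Σ r·B − C = (4·0.5·0.113) − 0.44 = -0.214.
Option 1 has the higher net inclusive-fitness payoff.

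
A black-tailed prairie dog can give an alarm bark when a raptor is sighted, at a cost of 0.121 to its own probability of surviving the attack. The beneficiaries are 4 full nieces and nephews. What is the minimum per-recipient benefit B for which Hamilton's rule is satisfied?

r to a full niece or nephew = 0.25 (full aunt/uncle↔niece/nephew: two paths of length 3 through the shared grandparent pair: r = 2·(1/2)^3 = 1/4).
Hamilton's rule with n recipients of equal r: n·r·B > C, so B > C/(n·r) = 0.121/(4·0.25) = 0.121.

0.121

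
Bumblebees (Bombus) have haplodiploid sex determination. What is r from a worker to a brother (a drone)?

Her haploid brother carries none of their father's genes and a random half of their mother's genome; that half matches the maternal half of her own genome with probability 1/2: r = 1/2 · 1/2 = 1/4.

0.25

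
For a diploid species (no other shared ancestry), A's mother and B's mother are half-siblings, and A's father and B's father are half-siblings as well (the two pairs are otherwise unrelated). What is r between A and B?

Wright's path rule: contributions from independent ancestry routes add.
A and B are related in two ways: half first cousins through their mothers (r = 1/16) and half first cousins through their fathers (r = 1/16).
r = 1/16 + 1/16 = 0.125.

0.125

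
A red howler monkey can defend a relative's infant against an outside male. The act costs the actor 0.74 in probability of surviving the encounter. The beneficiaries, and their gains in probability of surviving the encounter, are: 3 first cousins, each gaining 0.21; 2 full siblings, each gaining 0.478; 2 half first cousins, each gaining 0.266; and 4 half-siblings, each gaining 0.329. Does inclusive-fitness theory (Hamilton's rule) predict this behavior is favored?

Yes

Hamilton's rule: the trait is favored when the sum of r·B over every recipient exceeds the actor's cost C.
r to a first cousin = 0.125 (first cousins share one grandparent pair — two paths of length 4: r = 2·(1/2)^4 = 1/8).
r to a full sibling = 1/2 (full sibs share both parents — two paths of length 2: r = 2·(1/2)^2 = 1/2).
r to a half first cousin = 0.0625 (half first cousins share one grandparent — one path of length 4: r = (1/2)^4 = 1/16).
r to a half-sibling = 1/4 (half-sibs share one parent — one path of length 2: r = (1/2)^2 = 1/4).
Summing one r·B term per recipient: 3·0.125·0.21 + 2·0.5·0.478 + 2·0.0625·0.266 + 4·0.25·0.329 = 0.919.
0.919 > 0.74: the indirect benefit exceeds the cost.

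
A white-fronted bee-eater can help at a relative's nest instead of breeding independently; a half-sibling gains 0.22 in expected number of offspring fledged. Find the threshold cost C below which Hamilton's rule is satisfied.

0.055

r to a half-sibling = 1/4 (half-sibs share one parent — one path of length 2: r = (1/2)^2 = 1/4).
Hamilton's rule: n·r·B > C, so the trait is favored while C < n·r·B = 1·0.25·0.22 = 0.055.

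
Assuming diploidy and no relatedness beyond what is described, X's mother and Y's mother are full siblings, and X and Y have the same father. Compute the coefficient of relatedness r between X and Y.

0.375

Independent pedigree routes through distinct common ancestors add.
X and Y are related in two ways: first cousins through their mothers (r = 1/8) and half-sibs through their shared father (r = 1/4).
r = 1/8 + 1/4 = 0.375.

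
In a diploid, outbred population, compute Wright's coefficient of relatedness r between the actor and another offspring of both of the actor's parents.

Each parent–offspring link contributes a factor of 1/2, and independent paths through distinct common ancestors add.
Full sibs share both parents — two paths of length 2: r = 2·(1/2)^2 = 1/2.

0.5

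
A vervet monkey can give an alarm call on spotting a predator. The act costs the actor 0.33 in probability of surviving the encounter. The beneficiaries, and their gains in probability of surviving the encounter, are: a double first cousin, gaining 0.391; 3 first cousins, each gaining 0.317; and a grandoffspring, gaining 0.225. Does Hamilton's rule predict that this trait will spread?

No

Hamilton's rule: the trait is favored when the sum of r·B over every recipient exceeds the actor's cost C.
r to a double first cousin = 0.25 (double first cousins share both grandparent pairs — four paths of length 4: r = 4·(1/2)^4 = 1/4).
r to a first cousin = 1/8 (first cousins share one grandparent pair — two paths of length 4: r = 2·(1/2)^4 = 1/8).
r to a grandoffspring = 0.25 (two parent–offspring links: r = (1/2)^2 = 1/4).
Summing one r·B term per recipient: 1·0.25·0.391 + 3·0.125·0.317 + 1·0.25·0.225 = 0.272875.
0.272875 < 0.33: the indirect benefit is less than the cost.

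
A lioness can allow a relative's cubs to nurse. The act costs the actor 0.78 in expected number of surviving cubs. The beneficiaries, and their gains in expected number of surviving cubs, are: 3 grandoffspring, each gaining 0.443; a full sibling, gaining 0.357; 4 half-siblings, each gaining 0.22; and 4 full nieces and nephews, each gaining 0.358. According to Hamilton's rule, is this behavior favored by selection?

Yes

Hamilton's rule: the trait is favored when the sum of r·B over every recipient exceeds the actor's cost C.
r to a grandoffspring = 1/4 (two parent–offspring links: r = (1/2)^2 = 1/4).
r to a full sibling = 1/2 (full sibs share both parents — two paths of length 2: r = 2·(1/2)^2 = 1/2).
r to a half-sibling = 0.25 (half-sibs share one parent — one path of length 2: r = (1/2)^2 = 1/4).
r to a full niece or nephew = 0.25 (full aunt/uncle↔niece/nephew: two paths of length 3 through the shared grandparent pair: r = 2·(1/2)^3 = 1/4).
Summing one r·B term per recipient: 3·0.25·0.443 + 1·0.5·0.357 + 4·0.25·0.22 + 4·0.25·0.358 = 1.08875.
1.08875 > 0.78: the indirect benefit exceeds the cost.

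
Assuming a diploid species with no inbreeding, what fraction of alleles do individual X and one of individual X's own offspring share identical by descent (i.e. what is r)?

0.5

Each parent–offspring link contributes a factor of 1/2, and independent paths through distinct common ancestors add.
One parent–offspring link: r = (1/2)^1 = 1/2.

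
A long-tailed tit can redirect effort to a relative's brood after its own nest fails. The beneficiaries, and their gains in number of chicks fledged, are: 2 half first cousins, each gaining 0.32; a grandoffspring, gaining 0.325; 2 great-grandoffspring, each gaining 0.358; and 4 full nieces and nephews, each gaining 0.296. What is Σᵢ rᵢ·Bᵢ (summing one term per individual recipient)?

0.50675

r to a half first cousin = 1/16 (half first cousins share one grandparent — one path of length 4: r = (1/2)^4 = 1/16).
r to a grandoffspring = 0.25 (two parent–offspring links: r = (1/2)^2 = 1/4).
r to a great-grandoffspring = 1/8 (three parent–offspring links: r = (1/2)^3 = 1/8).
r to a full niece or nephew = 0.25 (full aunt/uncle↔niece/nephew: two paths of length 3 through the shared grandparent pair: r = 2·(1/2)^3 = 1/4).
Summing one r·B term per recipient: 2·0.0625·0.32 + 1·0.25·0.325 + 2·0.125·0.358 + 4·0.25·0.296 = 0.50675.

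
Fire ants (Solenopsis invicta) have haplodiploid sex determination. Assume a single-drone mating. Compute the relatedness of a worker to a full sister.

0.75

Haplodiploid full sisters inherit their father's entire haploid genome identically (contributing 1/2) and on average half of their mother's contribution (1/2 · 1/2 = 1/4); r = 1/2 + 1/4 = 3/4.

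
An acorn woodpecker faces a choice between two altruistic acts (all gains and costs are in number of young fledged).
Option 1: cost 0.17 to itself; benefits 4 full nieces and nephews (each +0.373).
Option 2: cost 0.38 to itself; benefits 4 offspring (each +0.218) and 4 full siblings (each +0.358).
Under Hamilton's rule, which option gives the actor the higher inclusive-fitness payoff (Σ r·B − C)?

Option 2

Option 1: r to a full niece or nephew = 0.25.
Option 1: Σ r·B − C = (4·0.25·0.373) − 0.17 = 0.203.
Option 2: r to an offspring = 0.5.
Option 2: r to a full sibling = 0.5.
Option 2: Σ r·B − C = (4·0.5·0.218 + 4·0.5·0.358) − 0.38 = 0.772.
Option 2 has the higher net inclusive-fitness payoff.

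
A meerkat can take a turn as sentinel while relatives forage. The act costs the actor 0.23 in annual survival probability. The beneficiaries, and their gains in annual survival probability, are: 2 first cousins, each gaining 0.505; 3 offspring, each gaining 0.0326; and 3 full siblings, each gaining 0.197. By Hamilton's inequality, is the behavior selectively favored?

Yes

Hamilton's rule: the trait is favored when the sum of r·B over every recipient exceeds the actor's cost C.
r to a first cousin = 1/8 (first cousins share one grandparent pair — two paths of length 4: r = 2·(1/2)^4 = 1/8).
r to an offspring = 0.5 (one parent–offspring link: r = (1/2)^1 = 1/2).
r to a full sibling = 0.5 (full sibs share both parents — two paths of length 2: r = 2·(1/2)^2 = 1/2).
Summing one r·B term per recipient: 2·0.125·0.505 + 3·0.5·0.0326 + 3·0.5·0.197 = 0.47065.
0.47065 > 0.23: the indirect benefit exceeds the cost.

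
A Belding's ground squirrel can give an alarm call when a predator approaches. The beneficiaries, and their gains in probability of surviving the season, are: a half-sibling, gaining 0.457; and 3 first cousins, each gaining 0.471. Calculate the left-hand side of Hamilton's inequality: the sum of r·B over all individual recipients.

r to a half-sibling = 0.25 (half-sibs share one parent — one path of length 2: r = (1/2)^2 = 1/4).
r to a first cousin = 1/8 (first cousins share one grandparent pair — two paths of length 4: r = 2·(1/2)^4 = 1/8).
Summing one r·B term per recipient: 1·0.25·0.457 + 3·0.125·0.471 = 0.290875.

0.290875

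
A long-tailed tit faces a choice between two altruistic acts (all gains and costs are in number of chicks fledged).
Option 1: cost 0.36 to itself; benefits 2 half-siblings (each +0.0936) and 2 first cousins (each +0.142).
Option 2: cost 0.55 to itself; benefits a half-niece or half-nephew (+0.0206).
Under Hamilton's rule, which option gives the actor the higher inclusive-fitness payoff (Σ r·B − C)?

Option 1: r to a half-sibling = 0.25.
Option 1: r to a first cousin = 0.125.
Option 1: Σ r·B − C = (2·0.25·0.0936 + 2·0.125·0.142) − 0.36 = -0.2777.
Option 2: r to a half-niece or half-nephew = 0.125.
Option 2: Σ r·B − C = (1·0.125·0.0206) − 0.55 = -0.547425.
Option 1 has the higher net inclusive-fitness payoff.

Option 1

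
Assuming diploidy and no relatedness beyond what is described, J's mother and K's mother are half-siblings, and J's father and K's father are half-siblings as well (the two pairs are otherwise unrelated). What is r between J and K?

With two independent routes of shared ancestry, r is the sum of the two contributions.
J and K are related in two ways: half first cousins through their mothers (r = 1/16) and half first cousins through their fathers (r = 1/16).
r = 1/16 + 1/16 = 0.125.

0.125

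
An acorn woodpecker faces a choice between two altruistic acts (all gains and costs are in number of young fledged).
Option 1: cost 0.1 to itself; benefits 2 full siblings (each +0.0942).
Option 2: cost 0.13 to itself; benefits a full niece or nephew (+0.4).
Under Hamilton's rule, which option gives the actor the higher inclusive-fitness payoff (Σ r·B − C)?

Option 1: r to a full sibling = 0.5.
Option 1: Σ r·B − C = (2·0.5·0.0942) − 0.1 = -0.0058.
Option 2: r to a full niece or nephew = 0.25.
Option 2: Σ r·B − C = (1·0.25·0.4) − 0.13 = -0.03.
Option 1 has the higher net inclusive-fitness payoff.

Option 1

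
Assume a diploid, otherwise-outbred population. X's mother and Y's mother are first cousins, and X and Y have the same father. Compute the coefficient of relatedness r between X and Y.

0.28125

Independent pedigree routes through distinct common ancestors add.
X and Y are related in two ways: second cousins through their mothers (r = 1/32) and half-sibs through their shared father (r = 1/4).
r = 1/32 + 1/4 = 9/32 = 0.28125.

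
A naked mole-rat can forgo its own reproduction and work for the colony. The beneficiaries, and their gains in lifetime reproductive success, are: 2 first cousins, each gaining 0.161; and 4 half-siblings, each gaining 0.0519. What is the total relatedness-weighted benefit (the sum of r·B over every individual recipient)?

0.09215

r to a first cousin = 1/8 (first cousins share one grandparent pair — two paths of length 4: r = 2·(1/2)^4 = 1/8).
r to a half-sibling = 0.25 (half-sibs share one parent — one path of length 2: r = (1/2)^2 = 1/4).
Summing one r·B term per recipient: 2·0.125·0.161 + 4·0.25·0.0519 = 0.09215.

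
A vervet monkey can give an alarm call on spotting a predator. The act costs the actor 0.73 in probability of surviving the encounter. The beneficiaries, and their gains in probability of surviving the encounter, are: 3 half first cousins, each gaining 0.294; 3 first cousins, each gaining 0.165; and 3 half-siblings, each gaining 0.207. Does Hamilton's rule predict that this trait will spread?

Hamilton's rule: the trait is favored when the sum of r·B over every recipient exceeds the actor's cost C.
r to a half first cousin = 0.0625 (half first cousins share one grandparent — one path of length 4: r = (1/2)^4 = 1/16).
r to a first cousin = 1/8 (first cousins share one grandparent pair — two paths of length 4: r = 2·(1/2)^4 = 1/8).
r to a half-sibling = 1/4 (half-sibs share one parent — one path of length 2: r = (1/2)^2 = 1/4).
Summing one r·B term per recipient: 3·0.0625·0.294 + 3·0.125·0.165 + 3·0.25·0.207 = 0.27225.
0.27225 < 0.73: the indirect benefit is less than the cost.

No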